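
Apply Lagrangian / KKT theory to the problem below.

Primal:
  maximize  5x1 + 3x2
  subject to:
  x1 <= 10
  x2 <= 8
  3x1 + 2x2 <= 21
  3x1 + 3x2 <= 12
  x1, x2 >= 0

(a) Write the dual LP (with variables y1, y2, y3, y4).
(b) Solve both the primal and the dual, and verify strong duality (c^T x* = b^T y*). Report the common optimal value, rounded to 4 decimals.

The standard primal-dual pair for 'max c^T x s.t. A x <= b, x >= 0' is:
  Dual:  min b^T y  s.t.  A^T y >= c,  y >= 0.

So the dual LP is:
  minimize  10y1 + 8y2 + 21y3 + 12y4
  subject to:
    y1 + 3y3 + 3y4 >= 5
    y2 + 2y3 + 3y4 >= 3
    y1, y2, y3, y4 >= 0

Solving the primal: x* = (4, 0).
  primal value c^T x* = 20.
Solving the dual: y* = (0, 0, 0, 1.6667).
  dual value b^T y* = 20.
Strong duality: c^T x* = b^T y*. Confirmed.

20


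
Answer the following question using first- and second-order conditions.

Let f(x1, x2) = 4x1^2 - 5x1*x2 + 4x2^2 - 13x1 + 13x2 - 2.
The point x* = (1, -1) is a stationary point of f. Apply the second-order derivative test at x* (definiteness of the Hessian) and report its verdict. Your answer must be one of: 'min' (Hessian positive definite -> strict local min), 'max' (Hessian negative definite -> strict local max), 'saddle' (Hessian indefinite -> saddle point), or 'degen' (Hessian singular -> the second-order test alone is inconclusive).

Compute the Hessian H = grad^2 f:
  H = [[8, -5], [-5, 8]]
Verify stationarity: grad f(x*) = H x* + g = (0, 0).
Eigenvalues of H: 3, 13.
Both eigenvalues > 0, so H is positive definite -> x* is a strict local min.

min


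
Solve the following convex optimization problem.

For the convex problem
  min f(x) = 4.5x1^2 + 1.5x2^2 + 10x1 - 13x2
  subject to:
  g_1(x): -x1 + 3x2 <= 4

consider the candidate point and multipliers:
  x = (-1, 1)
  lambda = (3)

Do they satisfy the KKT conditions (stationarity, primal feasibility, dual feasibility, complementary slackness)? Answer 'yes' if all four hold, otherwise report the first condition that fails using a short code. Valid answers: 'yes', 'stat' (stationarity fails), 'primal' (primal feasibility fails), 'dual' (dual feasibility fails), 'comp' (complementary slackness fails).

Gradient of f: grad f(x) = Q x + c = (1, -10)
Constraint values g_i(x) = a_i^T x - b_i:
  g_1((-1, 1)) = 0
Stationarity residual: grad f(x) + sum_i lambda_i a_i = (-2, -1)
  -> stationarity FAILS
Primal feasibility (all g_i <= 0): OK
Dual feasibility (all lambda_i >= 0): OK
Complementary slackness (lambda_i * g_i(x) = 0 for all i): OK

Verdict: the first failing condition is stationarity -> stat.

stat


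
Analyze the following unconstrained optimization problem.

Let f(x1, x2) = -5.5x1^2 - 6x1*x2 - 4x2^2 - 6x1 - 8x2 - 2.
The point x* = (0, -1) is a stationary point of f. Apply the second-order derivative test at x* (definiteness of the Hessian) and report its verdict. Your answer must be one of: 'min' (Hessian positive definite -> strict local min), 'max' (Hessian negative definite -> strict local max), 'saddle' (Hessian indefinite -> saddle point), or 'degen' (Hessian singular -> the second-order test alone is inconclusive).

Compute the Hessian H = grad^2 f:
  H = [[-11, -6], [-6, -8]]
Verify stationarity: grad f(x*) = H x* + g = (0, 0).
Eigenvalues of H: -15.6847, -3.3153.
Both eigenvalues < 0, so H is negative definite -> x* is a strict local max.

max


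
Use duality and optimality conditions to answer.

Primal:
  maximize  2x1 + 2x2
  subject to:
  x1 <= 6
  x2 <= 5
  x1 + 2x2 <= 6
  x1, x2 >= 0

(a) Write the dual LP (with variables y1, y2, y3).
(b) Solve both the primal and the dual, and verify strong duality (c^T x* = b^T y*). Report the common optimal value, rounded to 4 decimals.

The standard primal-dual pair for 'max c^T x s.t. A x <= b, x >= 0' is:
  Dual:  min b^T y  s.t.  A^T y >= c,  y >= 0.

So the dual LP is:
  minimize  6y1 + 5y2 + 6y3
  subject to:
    y1 + y3 >= 2
    y2 + 2y3 >= 2
    y1, y2, y3 >= 0

Solving the primal: x* = (6, 0).
  primal value c^T x* = 12.
Solving the dual: y* = (1, 0, 1).
  dual value b^T y* = 12.
Strong duality: c^T x* = b^T y*. Confirmed.

12


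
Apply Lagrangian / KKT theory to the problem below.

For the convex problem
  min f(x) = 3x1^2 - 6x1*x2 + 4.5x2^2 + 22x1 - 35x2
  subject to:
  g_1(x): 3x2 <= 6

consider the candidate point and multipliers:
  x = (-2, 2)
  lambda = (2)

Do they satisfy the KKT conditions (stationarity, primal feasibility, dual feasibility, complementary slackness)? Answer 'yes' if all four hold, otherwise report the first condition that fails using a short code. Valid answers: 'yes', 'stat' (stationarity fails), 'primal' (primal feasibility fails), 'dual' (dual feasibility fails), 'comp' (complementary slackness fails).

Gradient of f: grad f(x) = Q x + c = (-2, -5)
Constraint values g_i(x) = a_i^T x - b_i:
  g_1((-2, 2)) = 0
Stationarity residual: grad f(x) + sum_i lambda_i a_i = (-2, 1)
  -> stationarity FAILS
Primal feasibility (all g_i <= 0): OK
Dual feasibility (all lambda_i >= 0): OK
Complementary slackness (lambda_i * g_i(x) = 0 for all i): OK

Verdict: the first failing condition is stationarity -> stat.

stat


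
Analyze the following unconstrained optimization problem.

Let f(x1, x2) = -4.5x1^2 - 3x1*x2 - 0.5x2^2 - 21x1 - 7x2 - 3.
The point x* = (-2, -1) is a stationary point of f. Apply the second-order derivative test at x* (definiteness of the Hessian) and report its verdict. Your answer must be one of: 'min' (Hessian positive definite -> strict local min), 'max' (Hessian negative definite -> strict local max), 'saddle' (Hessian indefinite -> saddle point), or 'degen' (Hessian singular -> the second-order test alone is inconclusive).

Compute the Hessian H = grad^2 f:
  H = [[-9, -3], [-3, -1]]
Verify stationarity: grad f(x*) = H x* + g = (0, 0).
Eigenvalues of H: -10, 0.
H has a zero eigenvalue (singular; negative semidefinite but not definite), so H is neither positive definite, negative definite, nor indefinite. The second-order test alone is inconclusive -> degen.
(Indeed, f is constant along the null direction of H through x*, so x* is not a strict local extremum.)

degen


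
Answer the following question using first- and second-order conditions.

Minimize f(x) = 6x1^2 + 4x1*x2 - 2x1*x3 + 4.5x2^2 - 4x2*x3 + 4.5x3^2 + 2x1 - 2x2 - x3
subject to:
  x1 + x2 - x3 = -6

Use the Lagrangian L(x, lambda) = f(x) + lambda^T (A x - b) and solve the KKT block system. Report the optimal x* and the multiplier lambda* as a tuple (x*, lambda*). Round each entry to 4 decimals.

Form the Lagrangian:
  L(x, lambda) = (1/2) x^T Q x + c^T x + lambda^T (A x - b)
Stationarity (grad_x L = 0): Q x + c + A^T lambda = 0.
Primal feasibility: A x = b.

This gives the KKT block system:
  [ Q   A^T ] [ x     ]   [-c ]
  [ A    0  ] [ lambda ] = [ b ]

Solving the linear system:
  x*      = (-1.9917, -1.3058, 2.7025)
  lambda* = (32.5289)
  f(x*)   = 95.5496

x* = (-1.9917, -1.3058, 2.7025), lambda* = (32.5289)


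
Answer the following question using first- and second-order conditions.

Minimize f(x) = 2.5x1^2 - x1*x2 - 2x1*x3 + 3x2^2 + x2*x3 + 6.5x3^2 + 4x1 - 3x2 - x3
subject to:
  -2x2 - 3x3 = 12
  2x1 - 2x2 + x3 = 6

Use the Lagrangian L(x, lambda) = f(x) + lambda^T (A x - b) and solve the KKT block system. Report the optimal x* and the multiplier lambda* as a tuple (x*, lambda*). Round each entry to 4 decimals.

Form the Lagrangian:
  L(x, lambda) = (1/2) x^T Q x + c^T x + lambda^T (A x - b)
Stationarity (grad_x L = 0): Q x + c + A^T lambda = 0.
Primal feasibility: A x = b.

This gives the KKT block system:
  [ Q   A^T ] [ x     ]   [-c ]
  [ A    0  ] [ lambda ] = [ b ]

Solving the linear system:
  x*      = (-0.2308, -3.9231, -1.3846)
  lambda* = (-9.0769, -4.7692)
  f(x*)   = 74.8846

x* = (-0.2308, -3.9231, -1.3846), lambda* = (-9.0769, -4.7692)


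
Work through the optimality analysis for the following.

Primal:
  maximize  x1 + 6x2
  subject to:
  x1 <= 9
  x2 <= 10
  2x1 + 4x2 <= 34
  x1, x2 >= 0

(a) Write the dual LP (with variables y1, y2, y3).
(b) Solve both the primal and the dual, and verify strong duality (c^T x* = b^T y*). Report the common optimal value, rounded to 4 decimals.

The standard primal-dual pair for 'max c^T x s.t. A x <= b, x >= 0' is:
  Dual:  min b^T y  s.t.  A^T y >= c,  y >= 0.

So the dual LP is:
  minimize  9y1 + 10y2 + 34y3
  subject to:
    y1 + 2y3 >= 1
    y2 + 4y3 >= 6
    y1, y2, y3 >= 0

Solving the primal: x* = (0, 8.5).
  primal value c^T x* = 51.
Solving the dual: y* = (0, 0, 1.5).
  dual value b^T y* = 51.
Strong duality: c^T x* = b^T y*. Confirmed.

51


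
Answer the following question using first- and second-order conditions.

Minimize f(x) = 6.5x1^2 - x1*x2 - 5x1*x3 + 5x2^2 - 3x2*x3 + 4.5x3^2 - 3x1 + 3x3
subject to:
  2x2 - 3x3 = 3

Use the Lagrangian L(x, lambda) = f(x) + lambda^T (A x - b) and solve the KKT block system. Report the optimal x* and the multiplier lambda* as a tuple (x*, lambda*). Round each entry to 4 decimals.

Form the Lagrangian:
  L(x, lambda) = (1/2) x^T Q x + c^T x + lambda^T (A x - b)
Stationarity (grad_x L = 0): Q x + c + A^T lambda = 0.
Primal feasibility: A x = b.

This gives the KKT block system:
  [ Q   A^T ] [ x     ]   [-c ]
  [ A    0  ] [ lambda ] = [ b ]

Solving the linear system:
  x*      = (-0.1409, 0.039, -0.974)
  lambda* = (-1.7263)
  f(x*)   = 1.3397

x* = (-0.1409, 0.039, -0.974), lambda* = (-1.7263)


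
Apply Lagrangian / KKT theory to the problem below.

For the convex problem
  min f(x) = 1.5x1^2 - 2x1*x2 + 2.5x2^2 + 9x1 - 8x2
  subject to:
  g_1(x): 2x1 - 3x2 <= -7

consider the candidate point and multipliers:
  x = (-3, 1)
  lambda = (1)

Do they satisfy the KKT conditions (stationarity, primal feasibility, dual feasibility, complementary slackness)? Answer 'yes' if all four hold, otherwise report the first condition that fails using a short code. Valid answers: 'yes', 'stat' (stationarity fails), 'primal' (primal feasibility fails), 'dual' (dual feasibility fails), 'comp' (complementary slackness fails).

Gradient of f: grad f(x) = Q x + c = (-2, 3)
Constraint values g_i(x) = a_i^T x - b_i:
  g_1((-3, 1)) = -2
Stationarity residual: grad f(x) + sum_i lambda_i a_i = (0, 0)
  -> stationarity OK
Primal feasibility (all g_i <= 0): OK
Dual feasibility (all lambda_i >= 0): OK
Complementary slackness (lambda_i * g_i(x) = 0 for all i): FAILS

Verdict: the first failing condition is complementary_slackness -> comp.

comp


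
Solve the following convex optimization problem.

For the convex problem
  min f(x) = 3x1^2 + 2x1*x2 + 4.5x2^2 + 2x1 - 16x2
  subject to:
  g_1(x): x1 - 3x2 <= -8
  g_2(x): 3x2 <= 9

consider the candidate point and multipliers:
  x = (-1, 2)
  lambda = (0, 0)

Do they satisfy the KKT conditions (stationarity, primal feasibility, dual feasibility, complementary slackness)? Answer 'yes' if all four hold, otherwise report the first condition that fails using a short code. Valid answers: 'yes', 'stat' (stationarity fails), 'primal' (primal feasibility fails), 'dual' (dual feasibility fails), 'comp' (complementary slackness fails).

Gradient of f: grad f(x) = Q x + c = (0, 0)
Constraint values g_i(x) = a_i^T x - b_i:
  g_1((-1, 2)) = 1
  g_2((-1, 2)) = -3
Stationarity residual: grad f(x) + sum_i lambda_i a_i = (0, 0)
  -> stationarity OK
Primal feasibility (all g_i <= 0): FAILS
Dual feasibility (all lambda_i >= 0): OK
Complementary slackness (lambda_i * g_i(x) = 0 for all i): OK

Verdict: the first failing condition is primal_feasibility -> primal.

primal


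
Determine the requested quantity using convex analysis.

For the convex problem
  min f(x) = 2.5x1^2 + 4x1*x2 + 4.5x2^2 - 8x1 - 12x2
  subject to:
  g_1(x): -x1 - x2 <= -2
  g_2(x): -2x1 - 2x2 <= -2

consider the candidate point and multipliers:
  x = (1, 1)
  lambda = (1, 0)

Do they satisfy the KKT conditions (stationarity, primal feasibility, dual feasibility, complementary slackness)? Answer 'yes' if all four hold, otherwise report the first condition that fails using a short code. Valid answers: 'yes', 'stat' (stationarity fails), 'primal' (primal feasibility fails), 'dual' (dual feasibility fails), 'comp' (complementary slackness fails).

Gradient of f: grad f(x) = Q x + c = (1, 1)
Constraint values g_i(x) = a_i^T x - b_i:
  g_1((1, 1)) = 0
  g_2((1, 1)) = -2
Stationarity residual: grad f(x) + sum_i lambda_i a_i = (0, 0)
  -> stationarity OK
Primal feasibility (all g_i <= 0): OK
Dual feasibility (all lambda_i >= 0): OK
Complementary slackness (lambda_i * g_i(x) = 0 for all i): OK

Verdict: yes, KKT holds.

yes


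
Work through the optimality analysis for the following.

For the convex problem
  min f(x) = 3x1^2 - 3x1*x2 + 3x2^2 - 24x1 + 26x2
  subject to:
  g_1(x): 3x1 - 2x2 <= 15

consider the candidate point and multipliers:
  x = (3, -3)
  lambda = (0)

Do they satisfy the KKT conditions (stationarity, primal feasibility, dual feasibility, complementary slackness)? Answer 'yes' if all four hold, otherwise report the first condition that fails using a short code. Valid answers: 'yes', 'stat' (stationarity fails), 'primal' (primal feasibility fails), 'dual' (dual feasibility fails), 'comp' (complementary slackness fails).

Gradient of f: grad f(x) = Q x + c = (3, -1)
Constraint values g_i(x) = a_i^T x - b_i:
  g_1((3, -3)) = 0
Stationarity residual: grad f(x) + sum_i lambda_i a_i = (3, -1)
  -> stationarity FAILS
Primal feasibility (all g_i <= 0): OK
Dual feasibility (all lambda_i >= 0): OK
Complementary slackness (lambda_i * g_i(x) = 0 for all i): OK

Verdict: the first failing condition is stationarity -> stat.

stat


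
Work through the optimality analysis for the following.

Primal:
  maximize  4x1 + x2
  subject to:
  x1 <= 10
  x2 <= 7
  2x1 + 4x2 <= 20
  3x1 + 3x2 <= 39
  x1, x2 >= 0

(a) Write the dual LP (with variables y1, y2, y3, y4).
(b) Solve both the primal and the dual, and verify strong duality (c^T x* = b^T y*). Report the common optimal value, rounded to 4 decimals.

The standard primal-dual pair for 'max c^T x s.t. A x <= b, x >= 0' is:
  Dual:  min b^T y  s.t.  A^T y >= c,  y >= 0.

So the dual LP is:
  minimize  10y1 + 7y2 + 20y3 + 39y4
  subject to:
    y1 + 2y3 + 3y4 >= 4
    y2 + 4y3 + 3y4 >= 1
    y1, y2, y3, y4 >= 0

Solving the primal: x* = (10, 0).
  primal value c^T x* = 40.
Solving the dual: y* = (3.5, 0, 0.25, 0).
  dual value b^T y* = 40.
Strong duality: c^T x* = b^T y*. Confirmed.

40


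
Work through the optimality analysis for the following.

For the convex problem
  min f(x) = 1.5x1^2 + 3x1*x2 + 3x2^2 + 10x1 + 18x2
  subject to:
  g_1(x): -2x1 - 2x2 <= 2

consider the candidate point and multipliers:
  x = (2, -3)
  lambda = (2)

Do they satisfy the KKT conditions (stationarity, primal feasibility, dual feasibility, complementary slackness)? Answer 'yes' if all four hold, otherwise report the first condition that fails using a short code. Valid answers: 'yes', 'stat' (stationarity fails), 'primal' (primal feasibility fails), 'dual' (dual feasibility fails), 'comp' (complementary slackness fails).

Gradient of f: grad f(x) = Q x + c = (7, 6)
Constraint values g_i(x) = a_i^T x - b_i:
  g_1((2, -3)) = 0
Stationarity residual: grad f(x) + sum_i lambda_i a_i = (3, 2)
  -> stationarity FAILS
Primal feasibility (all g_i <= 0): OK
Dual feasibility (all lambda_i >= 0): OK
Complementary slackness (lambda_i * g_i(x) = 0 for all i): OK

Verdict: the first failing condition is stationarity -> stat.

stat


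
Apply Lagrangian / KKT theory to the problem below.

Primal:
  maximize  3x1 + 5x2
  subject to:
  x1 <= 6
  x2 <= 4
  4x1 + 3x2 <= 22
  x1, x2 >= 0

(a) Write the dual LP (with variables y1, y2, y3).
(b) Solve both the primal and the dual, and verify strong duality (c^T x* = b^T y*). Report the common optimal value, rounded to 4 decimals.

The standard primal-dual pair for 'max c^T x s.t. A x <= b, x >= 0' is:
  Dual:  min b^T y  s.t.  A^T y >= c,  y >= 0.

So the dual LP is:
  minimize  6y1 + 4y2 + 22y3
  subject to:
    y1 + 4y3 >= 3
    y2 + 3y3 >= 5
    y1, y2, y3 >= 0

Solving the primal: x* = (2.5, 4).
  primal value c^T x* = 27.5.
Solving the dual: y* = (0, 2.75, 0.75).
  dual value b^T y* = 27.5.
Strong duality: c^T x* = b^T y*. Confirmed.

27.5


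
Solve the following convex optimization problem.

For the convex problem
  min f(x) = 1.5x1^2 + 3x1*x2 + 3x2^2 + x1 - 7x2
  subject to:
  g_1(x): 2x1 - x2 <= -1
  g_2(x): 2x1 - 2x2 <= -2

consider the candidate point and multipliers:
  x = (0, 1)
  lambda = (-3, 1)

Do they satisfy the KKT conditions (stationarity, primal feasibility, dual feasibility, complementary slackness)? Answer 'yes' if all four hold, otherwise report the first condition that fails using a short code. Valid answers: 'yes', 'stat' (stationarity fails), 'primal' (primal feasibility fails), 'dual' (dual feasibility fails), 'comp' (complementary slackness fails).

Gradient of f: grad f(x) = Q x + c = (4, -1)
Constraint values g_i(x) = a_i^T x - b_i:
  g_1((0, 1)) = 0
  g_2((0, 1)) = 0
Stationarity residual: grad f(x) + sum_i lambda_i a_i = (0, 0)
  -> stationarity OK
Primal feasibility (all g_i <= 0): OK
Dual feasibility (all lambda_i >= 0): FAILS
Complementary slackness (lambda_i * g_i(x) = 0 for all i): OK

Verdict: the first failing condition is dual_feasibility -> dual.

dual


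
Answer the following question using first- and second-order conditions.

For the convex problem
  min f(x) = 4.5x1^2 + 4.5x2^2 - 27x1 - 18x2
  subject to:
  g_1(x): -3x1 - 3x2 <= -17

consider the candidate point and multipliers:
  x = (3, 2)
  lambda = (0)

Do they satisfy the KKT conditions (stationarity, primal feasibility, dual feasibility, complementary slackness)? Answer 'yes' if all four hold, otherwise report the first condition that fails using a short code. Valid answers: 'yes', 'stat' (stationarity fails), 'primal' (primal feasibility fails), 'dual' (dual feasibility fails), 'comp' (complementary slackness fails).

Gradient of f: grad f(x) = Q x + c = (0, 0)
Constraint values g_i(x) = a_i^T x - b_i:
  g_1((3, 2)) = 2
Stationarity residual: grad f(x) + sum_i lambda_i a_i = (0, 0)
  -> stationarity OK
Primal feasibility (all g_i <= 0): FAILS
Dual feasibility (all lambda_i >= 0): OK
Complementary slackness (lambda_i * g_i(x) = 0 for all i): OK

Verdict: the first failing condition is primal_feasibility -> primal.

primal


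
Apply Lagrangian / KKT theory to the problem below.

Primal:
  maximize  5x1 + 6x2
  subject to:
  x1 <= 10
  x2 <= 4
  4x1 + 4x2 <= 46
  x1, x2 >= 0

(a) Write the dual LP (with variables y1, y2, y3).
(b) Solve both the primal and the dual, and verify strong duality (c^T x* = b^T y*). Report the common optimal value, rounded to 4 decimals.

The standard primal-dual pair for 'max c^T x s.t. A x <= b, x >= 0' is:
  Dual:  min b^T y  s.t.  A^T y >= c,  y >= 0.

So the dual LP is:
  minimize  10y1 + 4y2 + 46y3
  subject to:
    y1 + 4y3 >= 5
    y2 + 4y3 >= 6
    y1, y2, y3 >= 0

Solving the primal: x* = (7.5, 4).
  primal value c^T x* = 61.5.
Solving the dual: y* = (0, 1, 1.25).
  dual value b^T y* = 61.5.
Strong duality: c^T x* = b^T y*. Confirmed.

61.5


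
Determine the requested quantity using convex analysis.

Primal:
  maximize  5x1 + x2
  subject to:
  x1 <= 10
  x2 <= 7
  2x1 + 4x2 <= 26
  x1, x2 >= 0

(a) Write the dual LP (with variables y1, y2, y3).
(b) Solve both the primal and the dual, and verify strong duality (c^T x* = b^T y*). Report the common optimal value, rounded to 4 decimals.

The standard primal-dual pair for 'max c^T x s.t. A x <= b, x >= 0' is:
  Dual:  min b^T y  s.t.  A^T y >= c,  y >= 0.

So the dual LP is:
  minimize  10y1 + 7y2 + 26y3
  subject to:
    y1 + 2y3 >= 5
    y2 + 4y3 >= 1
    y1, y2, y3 >= 0

Solving the primal: x* = (10, 1.5).
  primal value c^T x* = 51.5.
Solving the dual: y* = (4.5, 0, 0.25).
  dual value b^T y* = 51.5.
Strong duality: c^T x* = b^T y*. Confirmed.

51.5


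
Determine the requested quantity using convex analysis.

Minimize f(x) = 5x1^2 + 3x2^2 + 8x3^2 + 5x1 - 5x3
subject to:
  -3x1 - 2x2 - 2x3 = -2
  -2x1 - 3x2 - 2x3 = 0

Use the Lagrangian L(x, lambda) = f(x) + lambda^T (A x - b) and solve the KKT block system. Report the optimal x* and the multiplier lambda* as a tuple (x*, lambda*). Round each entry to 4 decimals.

Form the Lagrangian:
  L(x, lambda) = (1/2) x^T Q x + c^T x + lambda^T (A x - b)
Stationarity (grad_x L = 0): Q x + c + A^T lambda = 0.
Primal feasibility: A x = b.

This gives the KKT block system:
  [ Q   A^T ] [ x     ]   [-c ]
  [ A    0  ] [ lambda ] = [ b ]

Solving the linear system:
  x*      = (0.9871, -1.0129, 0.5323)
  lambda* = (11.3534, -9.5948)
  f(x*)   = 12.4903

x* = (0.9871, -1.0129, 0.5323), lambda* = (11.3534, -9.5948)


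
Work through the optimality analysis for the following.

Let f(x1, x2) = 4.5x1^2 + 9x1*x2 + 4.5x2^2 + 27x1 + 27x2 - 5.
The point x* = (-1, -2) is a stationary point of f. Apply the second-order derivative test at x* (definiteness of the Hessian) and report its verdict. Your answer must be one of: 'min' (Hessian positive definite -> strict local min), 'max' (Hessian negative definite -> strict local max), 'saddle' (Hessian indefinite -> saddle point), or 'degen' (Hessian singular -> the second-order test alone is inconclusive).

Compute the Hessian H = grad^2 f:
  H = [[9, 9], [9, 9]]
Verify stationarity: grad f(x*) = H x* + g = (0, 0).
Eigenvalues of H: 0, 18.
H has a zero eigenvalue (singular; positive semidefinite but not definite), so H is neither positive definite, negative definite, nor indefinite. The second-order test alone is inconclusive -> degen.
(Indeed, f is constant along the null direction of H through x*, so x* is not a strict local extremum.)

degen


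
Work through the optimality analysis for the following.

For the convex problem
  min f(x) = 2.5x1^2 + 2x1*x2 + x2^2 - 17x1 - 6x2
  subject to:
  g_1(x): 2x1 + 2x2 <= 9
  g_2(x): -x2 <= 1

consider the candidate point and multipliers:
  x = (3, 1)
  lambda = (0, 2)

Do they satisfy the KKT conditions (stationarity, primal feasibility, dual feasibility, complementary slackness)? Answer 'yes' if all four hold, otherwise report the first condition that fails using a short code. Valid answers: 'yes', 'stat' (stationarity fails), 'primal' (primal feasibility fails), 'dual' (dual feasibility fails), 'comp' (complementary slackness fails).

Gradient of f: grad f(x) = Q x + c = (0, 2)
Constraint values g_i(x) = a_i^T x - b_i:
  g_1((3, 1)) = -1
  g_2((3, 1)) = -2
Stationarity residual: grad f(x) + sum_i lambda_i a_i = (0, 0)
  -> stationarity OK
Primal feasibility (all g_i <= 0): OK
Dual feasibility (all lambda_i >= 0): OK
Complementary slackness (lambda_i * g_i(x) = 0 for all i): FAILS

Verdict: the first failing condition is complementary_slackness -> comp.

comp


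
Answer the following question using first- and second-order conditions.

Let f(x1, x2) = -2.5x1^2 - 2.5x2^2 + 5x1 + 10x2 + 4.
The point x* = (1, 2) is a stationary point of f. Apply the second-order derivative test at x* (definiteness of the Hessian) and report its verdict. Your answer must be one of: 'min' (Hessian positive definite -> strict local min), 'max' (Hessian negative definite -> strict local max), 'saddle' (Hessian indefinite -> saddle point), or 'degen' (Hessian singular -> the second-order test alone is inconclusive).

Compute the Hessian H = grad^2 f:
  H = [[-5, 0], [0, -5]]
Verify stationarity: grad f(x*) = H x* + g = (0, 0).
Eigenvalues of H: -5, -5.
Both eigenvalues < 0, so H is negative definite -> x* is a strict local max.

max


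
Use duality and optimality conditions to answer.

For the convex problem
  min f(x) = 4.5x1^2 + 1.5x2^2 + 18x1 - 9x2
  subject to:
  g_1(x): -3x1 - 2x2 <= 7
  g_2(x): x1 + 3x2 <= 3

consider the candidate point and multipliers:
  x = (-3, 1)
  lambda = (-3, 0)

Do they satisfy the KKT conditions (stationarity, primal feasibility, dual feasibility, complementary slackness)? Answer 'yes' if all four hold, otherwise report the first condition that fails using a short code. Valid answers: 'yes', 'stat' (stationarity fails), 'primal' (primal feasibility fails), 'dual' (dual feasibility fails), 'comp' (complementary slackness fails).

Gradient of f: grad f(x) = Q x + c = (-9, -6)
Constraint values g_i(x) = a_i^T x - b_i:
  g_1((-3, 1)) = 0
  g_2((-3, 1)) = -3
Stationarity residual: grad f(x) + sum_i lambda_i a_i = (0, 0)
  -> stationarity OK
Primal feasibility (all g_i <= 0): OK
Dual feasibility (all lambda_i >= 0): FAILS
Complementary slackness (lambda_i * g_i(x) = 0 for all i): OK

Verdict: the first failing condition is dual_feasibility -> dual.

dual


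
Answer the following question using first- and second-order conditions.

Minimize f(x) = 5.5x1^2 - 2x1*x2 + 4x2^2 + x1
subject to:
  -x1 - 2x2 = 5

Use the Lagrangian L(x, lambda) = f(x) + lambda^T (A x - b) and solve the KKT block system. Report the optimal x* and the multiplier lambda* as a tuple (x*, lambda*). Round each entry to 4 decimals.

Form the Lagrangian:
  L(x, lambda) = (1/2) x^T Q x + c^T x + lambda^T (A x - b)
Stationarity (grad_x L = 0): Q x + c + A^T lambda = 0.
Primal feasibility: A x = b.

This gives the KKT block system:
  [ Q   A^T ] [ x     ]   [-c ]
  [ A    0  ] [ lambda ] = [ b ]

Solving the linear system:
  x*      = (-1.0667, -1.9667)
  lambda* = (-6.8)
  f(x*)   = 16.4667

x* = (-1.0667, -1.9667), lambda* = (-6.8)


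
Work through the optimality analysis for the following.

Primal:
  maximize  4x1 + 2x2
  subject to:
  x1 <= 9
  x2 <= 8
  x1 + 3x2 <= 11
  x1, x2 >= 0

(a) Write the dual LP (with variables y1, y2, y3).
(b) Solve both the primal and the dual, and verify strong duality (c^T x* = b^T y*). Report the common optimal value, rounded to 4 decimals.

The standard primal-dual pair for 'max c^T x s.t. A x <= b, x >= 0' is:
  Dual:  min b^T y  s.t.  A^T y >= c,  y >= 0.

So the dual LP is:
  minimize  9y1 + 8y2 + 11y3
  subject to:
    y1 + y3 >= 4
    y2 + 3y3 >= 2
    y1, y2, y3 >= 0

Solving the primal: x* = (9, 0.6667).
  primal value c^T x* = 37.3333.
Solving the dual: y* = (3.3333, 0, 0.6667).
  dual value b^T y* = 37.3333.
Strong duality: c^T x* = b^T y*. Confirmed.

37.3333


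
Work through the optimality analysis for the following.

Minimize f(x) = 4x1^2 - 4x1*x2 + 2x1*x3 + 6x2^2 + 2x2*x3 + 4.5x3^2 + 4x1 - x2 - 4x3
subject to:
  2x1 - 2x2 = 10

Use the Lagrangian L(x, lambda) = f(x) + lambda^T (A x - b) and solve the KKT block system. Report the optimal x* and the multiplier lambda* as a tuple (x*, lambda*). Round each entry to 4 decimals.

Form the Lagrangian:
  L(x, lambda) = (1/2) x^T Q x + c^T x + lambda^T (A x - b)
Stationarity (grad_x L = 0): Q x + c + A^T lambda = 0.
Primal feasibility: A x = b.

This gives the KKT block system:
  [ Q   A^T ] [ x     ]   [-c ]
  [ A    0  ] [ lambda ] = [ b ]

Solving the linear system:
  x*      = (3.0109, -1.9891, 0.2174)
  lambda* = (-18.2391)
  f(x*)   = 97.7772

x* = (3.0109, -1.9891, 0.2174), lambda* = (-18.2391)


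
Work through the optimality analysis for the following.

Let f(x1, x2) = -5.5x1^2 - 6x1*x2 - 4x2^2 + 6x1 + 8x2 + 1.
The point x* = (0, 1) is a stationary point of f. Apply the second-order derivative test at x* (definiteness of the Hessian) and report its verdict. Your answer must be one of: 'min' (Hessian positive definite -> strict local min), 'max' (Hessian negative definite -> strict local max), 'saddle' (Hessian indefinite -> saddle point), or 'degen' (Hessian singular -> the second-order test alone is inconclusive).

Compute the Hessian H = grad^2 f:
  H = [[-11, -6], [-6, -8]]
Verify stationarity: grad f(x*) = H x* + g = (0, 0).
Eigenvalues of H: -15.6847, -3.3153.
Both eigenvalues < 0, so H is negative definite -> x* is a strict local max.

max


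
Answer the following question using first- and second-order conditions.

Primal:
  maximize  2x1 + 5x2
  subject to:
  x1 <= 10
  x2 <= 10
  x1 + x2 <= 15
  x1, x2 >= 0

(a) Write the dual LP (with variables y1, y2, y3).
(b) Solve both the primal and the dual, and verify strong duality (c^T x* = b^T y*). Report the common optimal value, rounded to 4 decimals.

The standard primal-dual pair for 'max c^T x s.t. A x <= b, x >= 0' is:
  Dual:  min b^T y  s.t.  A^T y >= c,  y >= 0.

So the dual LP is:
  minimize  10y1 + 10y2 + 15y3
  subject to:
    y1 + y3 >= 2
    y2 + y3 >= 5
    y1, y2, y3 >= 0

Solving the primal: x* = (5, 10).
  primal value c^T x* = 60.
Solving the dual: y* = (0, 3, 2).
  dual value b^T y* = 60.
Strong duality: c^T x* = b^T y*. Confirmed.

60


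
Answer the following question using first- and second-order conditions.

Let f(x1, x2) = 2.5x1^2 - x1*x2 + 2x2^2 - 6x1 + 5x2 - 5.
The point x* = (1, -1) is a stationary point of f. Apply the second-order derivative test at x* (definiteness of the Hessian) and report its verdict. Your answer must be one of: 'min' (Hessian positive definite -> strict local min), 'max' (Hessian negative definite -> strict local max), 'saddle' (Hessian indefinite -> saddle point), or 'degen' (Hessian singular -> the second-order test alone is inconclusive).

Compute the Hessian H = grad^2 f:
  H = [[5, -1], [-1, 4]]
Verify stationarity: grad f(x*) = H x* + g = (0, 0).
Eigenvalues of H: 3.382, 5.618.
Both eigenvalues > 0, so H is positive definite -> x* is a strict local min.

min


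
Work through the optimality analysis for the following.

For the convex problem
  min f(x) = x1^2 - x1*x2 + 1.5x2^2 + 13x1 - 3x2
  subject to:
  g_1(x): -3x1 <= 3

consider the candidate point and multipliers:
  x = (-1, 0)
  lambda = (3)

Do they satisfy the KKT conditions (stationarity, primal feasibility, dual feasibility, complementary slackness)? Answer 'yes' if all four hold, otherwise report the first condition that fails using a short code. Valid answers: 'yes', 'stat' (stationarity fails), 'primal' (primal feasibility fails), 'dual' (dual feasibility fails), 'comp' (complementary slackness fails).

Gradient of f: grad f(x) = Q x + c = (11, -2)
Constraint values g_i(x) = a_i^T x - b_i:
  g_1((-1, 0)) = 0
Stationarity residual: grad f(x) + sum_i lambda_i a_i = (2, -2)
  -> stationarity FAILS
Primal feasibility (all g_i <= 0): OK
Dual feasibility (all lambda_i >= 0): OK
Complementary slackness (lambda_i * g_i(x) = 0 for all i): OK

Verdict: the first failing condition is stationarity -> stat.

stat


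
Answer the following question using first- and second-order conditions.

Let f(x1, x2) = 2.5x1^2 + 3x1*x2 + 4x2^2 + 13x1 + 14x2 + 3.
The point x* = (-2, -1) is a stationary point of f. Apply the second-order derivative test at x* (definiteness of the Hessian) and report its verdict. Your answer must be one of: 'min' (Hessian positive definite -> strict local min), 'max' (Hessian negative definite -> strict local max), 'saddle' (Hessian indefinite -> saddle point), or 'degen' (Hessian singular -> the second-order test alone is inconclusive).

Compute the Hessian H = grad^2 f:
  H = [[5, 3], [3, 8]]
Verify stationarity: grad f(x*) = H x* + g = (0, 0).
Eigenvalues of H: 3.1459, 9.8541.
Both eigenvalues > 0, so H is positive definite -> x* is a strict local min.

min


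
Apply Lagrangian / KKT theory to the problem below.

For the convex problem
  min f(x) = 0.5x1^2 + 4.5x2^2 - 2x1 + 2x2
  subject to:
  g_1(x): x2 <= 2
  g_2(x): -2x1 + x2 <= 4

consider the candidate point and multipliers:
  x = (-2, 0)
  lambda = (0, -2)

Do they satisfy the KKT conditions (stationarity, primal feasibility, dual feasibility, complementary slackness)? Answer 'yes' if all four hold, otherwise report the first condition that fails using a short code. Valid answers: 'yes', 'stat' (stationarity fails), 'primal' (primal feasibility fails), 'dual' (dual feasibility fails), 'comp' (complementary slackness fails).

Gradient of f: grad f(x) = Q x + c = (-4, 2)
Constraint values g_i(x) = a_i^T x - b_i:
  g_1((-2, 0)) = -2
  g_2((-2, 0)) = 0
Stationarity residual: grad f(x) + sum_i lambda_i a_i = (0, 0)
  -> stationarity OK
Primal feasibility (all g_i <= 0): OK
Dual feasibility (all lambda_i >= 0): FAILS
Complementary slackness (lambda_i * g_i(x) = 0 for all i): OK

Verdict: the first failing condition is dual_feasibility -> dual.

dual


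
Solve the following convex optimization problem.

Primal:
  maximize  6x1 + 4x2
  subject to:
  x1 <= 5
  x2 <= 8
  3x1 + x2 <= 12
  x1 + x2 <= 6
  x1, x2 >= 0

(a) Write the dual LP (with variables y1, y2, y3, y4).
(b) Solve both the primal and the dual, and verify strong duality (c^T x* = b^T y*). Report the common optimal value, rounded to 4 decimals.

The standard primal-dual pair for 'max c^T x s.t. A x <= b, x >= 0' is:
  Dual:  min b^T y  s.t.  A^T y >= c,  y >= 0.

So the dual LP is:
  minimize  5y1 + 8y2 + 12y3 + 6y4
  subject to:
    y1 + 3y3 + y4 >= 6
    y2 + y3 + y4 >= 4
    y1, y2, y3, y4 >= 0

Solving the primal: x* = (3, 3).
  primal value c^T x* = 30.
Solving the dual: y* = (0, 0, 1, 3).
  dual value b^T y* = 30.
Strong duality: c^T x* = b^T y*. Confirmed.

30


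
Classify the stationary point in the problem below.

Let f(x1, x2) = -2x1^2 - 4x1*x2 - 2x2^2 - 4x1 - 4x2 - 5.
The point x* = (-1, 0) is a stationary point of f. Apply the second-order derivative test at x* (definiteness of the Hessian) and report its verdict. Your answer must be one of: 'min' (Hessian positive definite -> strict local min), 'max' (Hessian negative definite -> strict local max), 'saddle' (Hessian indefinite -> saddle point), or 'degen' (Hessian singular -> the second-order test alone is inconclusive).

Compute the Hessian H = grad^2 f:
  H = [[-4, -4], [-4, -4]]
Verify stationarity: grad f(x*) = H x* + g = (0, 0).
Eigenvalues of H: -8, 0.
H has a zero eigenvalue (singular; negative semidefinite but not definite), so H is neither positive definite, negative definite, nor indefinite. The second-order test alone is inconclusive -> degen.
(Indeed, f is constant along the null direction of H through x*, so x* is not a strict local extremum.)

degen


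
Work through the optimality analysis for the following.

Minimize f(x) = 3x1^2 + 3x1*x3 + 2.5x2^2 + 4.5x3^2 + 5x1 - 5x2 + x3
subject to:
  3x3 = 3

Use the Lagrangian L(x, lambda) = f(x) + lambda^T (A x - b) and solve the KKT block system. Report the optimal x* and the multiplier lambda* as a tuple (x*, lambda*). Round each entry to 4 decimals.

Form the Lagrangian:
  L(x, lambda) = (1/2) x^T Q x + c^T x + lambda^T (A x - b)
Stationarity (grad_x L = 0): Q x + c + A^T lambda = 0.
Primal feasibility: A x = b.

This gives the KKT block system:
  [ Q   A^T ] [ x     ]   [-c ]
  [ A    0  ] [ lambda ] = [ b ]

Solving the linear system:
  x*      = (-1.3333, 1, 1)
  lambda* = (-2)
  f(x*)   = -2.3333

x* = (-1.3333, 1, 1), lambda* = (-2)


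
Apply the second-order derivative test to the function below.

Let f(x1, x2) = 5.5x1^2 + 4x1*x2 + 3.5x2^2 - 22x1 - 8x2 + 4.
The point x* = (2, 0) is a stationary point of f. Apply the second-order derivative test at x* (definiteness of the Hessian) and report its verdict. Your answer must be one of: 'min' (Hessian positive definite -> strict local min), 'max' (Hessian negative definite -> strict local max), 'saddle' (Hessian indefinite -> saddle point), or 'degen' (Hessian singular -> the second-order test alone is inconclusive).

Compute the Hessian H = grad^2 f:
  H = [[11, 4], [4, 7]]
Verify stationarity: grad f(x*) = H x* + g = (0, 0).
Eigenvalues of H: 4.5279, 13.4721.
Both eigenvalues > 0, so H is positive definite -> x* is a strict local min.

min


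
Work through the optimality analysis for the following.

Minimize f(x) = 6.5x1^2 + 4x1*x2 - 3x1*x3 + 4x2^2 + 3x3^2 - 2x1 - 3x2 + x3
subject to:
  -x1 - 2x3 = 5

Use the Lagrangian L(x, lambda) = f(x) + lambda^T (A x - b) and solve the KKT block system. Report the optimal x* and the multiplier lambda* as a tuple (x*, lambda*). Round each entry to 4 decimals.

Form the Lagrangian:
  L(x, lambda) = (1/2) x^T Q x + c^T x + lambda^T (A x - b)
Stationarity (grad_x L = 0): Q x + c + A^T lambda = 0.
Primal feasibility: A x = b.

This gives the KKT block system:
  [ Q   A^T ] [ x     ]   [-c ]
  [ A    0  ] [ lambda ] = [ b ]

Solving the linear system:
  x*      = (-0.9032, 0.8266, -2.0484)
  lambda* = (-4.2903)
  f(x*)   = 9.3649

x* = (-0.9032, 0.8266, -2.0484), lambda* = (-4.2903)


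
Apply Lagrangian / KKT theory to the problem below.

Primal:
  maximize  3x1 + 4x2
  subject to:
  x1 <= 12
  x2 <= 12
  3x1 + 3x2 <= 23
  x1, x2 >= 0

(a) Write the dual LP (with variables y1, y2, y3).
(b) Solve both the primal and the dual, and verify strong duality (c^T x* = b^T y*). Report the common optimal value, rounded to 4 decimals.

The standard primal-dual pair for 'max c^T x s.t. A x <= b, x >= 0' is:
  Dual:  min b^T y  s.t.  A^T y >= c,  y >= 0.

So the dual LP is:
  minimize  12y1 + 12y2 + 23y3
  subject to:
    y1 + 3y3 >= 3
    y2 + 3y3 >= 4
    y1, y2, y3 >= 0

Solving the primal: x* = (0, 7.6667).
  primal value c^T x* = 30.6667.
Solving the dual: y* = (0, 0, 1.3333).
  dual value b^T y* = 30.6667.
Strong duality: c^T x* = b^T y*. Confirmed.

30.6667


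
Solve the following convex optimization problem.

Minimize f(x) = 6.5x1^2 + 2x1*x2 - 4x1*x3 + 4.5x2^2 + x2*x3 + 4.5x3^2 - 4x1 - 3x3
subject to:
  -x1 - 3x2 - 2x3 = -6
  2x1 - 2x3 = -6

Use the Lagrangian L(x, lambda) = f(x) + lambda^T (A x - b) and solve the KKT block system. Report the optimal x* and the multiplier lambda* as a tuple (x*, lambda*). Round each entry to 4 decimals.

Form the Lagrangian:
  L(x, lambda) = (1/2) x^T Q x + c^T x + lambda^T (A x - b)
Stationarity (grad_x L = 0): Q x + c + A^T lambda = 0.
Primal feasibility: A x = b.

This gives the KKT block system:
  [ Q   A^T ] [ x     ]   [-c ]
  [ A    0  ] [ lambda ] = [ b ]

Solving the linear system:
  x*      = (-0.2941, 0.2941, 2.7059)
  lambda* = (1.5882, 9.8235)
  f(x*)   = 30.7647

x* = (-0.2941, 0.2941, 2.7059), lambda* = (1.5882, 9.8235)


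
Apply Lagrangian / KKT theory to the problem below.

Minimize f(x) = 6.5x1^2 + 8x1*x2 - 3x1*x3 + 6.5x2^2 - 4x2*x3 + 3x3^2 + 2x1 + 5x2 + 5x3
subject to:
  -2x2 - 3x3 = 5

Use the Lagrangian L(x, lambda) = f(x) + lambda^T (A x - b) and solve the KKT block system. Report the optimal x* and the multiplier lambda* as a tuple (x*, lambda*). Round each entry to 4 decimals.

Form the Lagrangian:
  L(x, lambda) = (1/2) x^T Q x + c^T x + lambda^T (A x - b)
Stationarity (grad_x L = 0): Q x + c + A^T lambda = 0.
Primal feasibility: A x = b.

This gives the KKT block system:
  [ Q   A^T ] [ x     ]   [-c ]
  [ A    0  ] [ lambda ] = [ b ]

Solving the linear system:
  x*      = (0.0173, -0.7225, -1.185)
  lambda* = (0.2428)
  f(x*)   = -5.3584

x* = (0.0173, -0.7225, -1.185), lambda* = (0.2428)


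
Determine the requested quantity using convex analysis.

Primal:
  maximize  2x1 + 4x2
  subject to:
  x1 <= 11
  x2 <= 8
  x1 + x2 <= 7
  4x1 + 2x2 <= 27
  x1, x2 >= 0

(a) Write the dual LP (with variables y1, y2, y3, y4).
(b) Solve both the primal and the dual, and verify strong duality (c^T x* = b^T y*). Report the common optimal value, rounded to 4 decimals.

The standard primal-dual pair for 'max c^T x s.t. A x <= b, x >= 0' is:
  Dual:  min b^T y  s.t.  A^T y >= c,  y >= 0.

So the dual LP is:
  minimize  11y1 + 8y2 + 7y3 + 27y4
  subject to:
    y1 + y3 + 4y4 >= 2
    y2 + y3 + 2y4 >= 4
    y1, y2, y3, y4 >= 0

Solving the primal: x* = (0, 7).
  primal value c^T x* = 28.
Solving the dual: y* = (0, 0, 4, 0).
  dual value b^T y* = 28.
Strong duality: c^T x* = b^T y*. Confirmed.

28


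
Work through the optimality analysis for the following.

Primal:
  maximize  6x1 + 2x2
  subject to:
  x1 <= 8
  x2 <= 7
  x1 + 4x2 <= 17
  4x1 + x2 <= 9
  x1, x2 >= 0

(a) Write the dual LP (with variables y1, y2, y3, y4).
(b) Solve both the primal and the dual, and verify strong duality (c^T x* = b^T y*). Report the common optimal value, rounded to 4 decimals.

The standard primal-dual pair for 'max c^T x s.t. A x <= b, x >= 0' is:
  Dual:  min b^T y  s.t.  A^T y >= c,  y >= 0.

So the dual LP is:
  minimize  8y1 + 7y2 + 17y3 + 9y4
  subject to:
    y1 + y3 + 4y4 >= 6
    y2 + 4y3 + y4 >= 2
    y1, y2, y3, y4 >= 0

Solving the primal: x* = (1.2667, 3.9333).
  primal value c^T x* = 15.4667.
Solving the dual: y* = (0, 0, 0.1333, 1.4667).
  dual value b^T y* = 15.4667.
Strong duality: c^T x* = b^T y*. Confirmed.

15.4667


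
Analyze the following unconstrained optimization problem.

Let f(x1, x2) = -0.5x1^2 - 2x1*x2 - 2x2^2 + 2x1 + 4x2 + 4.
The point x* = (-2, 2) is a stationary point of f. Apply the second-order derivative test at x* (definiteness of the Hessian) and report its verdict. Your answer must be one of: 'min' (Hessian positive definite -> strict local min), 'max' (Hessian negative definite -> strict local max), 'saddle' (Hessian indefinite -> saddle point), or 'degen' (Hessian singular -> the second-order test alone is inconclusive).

Compute the Hessian H = grad^2 f:
  H = [[-1, -2], [-2, -4]]
Verify stationarity: grad f(x*) = H x* + g = (0, 0).
Eigenvalues of H: -5, 0.
H has a zero eigenvalue (singular; negative semidefinite but not definite), so H is neither positive definite, negative definite, nor indefinite. The second-order test alone is inconclusive -> degen.
(Indeed, f is constant along the null direction of H through x*, so x* is not a strict local extremum.)

degen
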